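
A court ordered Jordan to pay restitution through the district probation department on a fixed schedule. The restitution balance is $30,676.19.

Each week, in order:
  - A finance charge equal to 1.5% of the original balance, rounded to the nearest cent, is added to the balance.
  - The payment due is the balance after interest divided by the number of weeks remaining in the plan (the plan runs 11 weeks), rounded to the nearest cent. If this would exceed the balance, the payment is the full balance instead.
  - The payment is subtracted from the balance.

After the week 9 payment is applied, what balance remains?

$6,976.20

Week 1: $30,676.19 +$460.14 interest = $31,136.33; pay $2,830.58 → $28,305.75
Week 2: $28,305.75 +$460.14 interest = $28,765.89; pay $2,876.59 → $25,889.30
Week 3: $25,889.30 +$460.14 interest = $26,349.44; pay $2,927.72 → $23,421.72
Week 4: $23,421.72 +$460.14 interest = $23,881.86; pay $2,985.23 → $20,896.63
Week 5: $20,896.63 +$460.14 interest = $21,356.77; pay $3,050.97 → $18,305.80
Week 6: $18,305.80 +$460.14 interest = $18,765.94; pay $3,127.66 → $15,638.28
Week 7: $15,638.28 +$460.14 interest = $16,098.42; pay $3,219.68 → $12,878.74
Week 8: $12,878.74 +$460.14 interest = $13,338.88; pay $3,334.72 → $10,004.16
Week 9: $10,004.16 +$460.14 interest = $10,464.30; pay $3,488.10 → $6,976.20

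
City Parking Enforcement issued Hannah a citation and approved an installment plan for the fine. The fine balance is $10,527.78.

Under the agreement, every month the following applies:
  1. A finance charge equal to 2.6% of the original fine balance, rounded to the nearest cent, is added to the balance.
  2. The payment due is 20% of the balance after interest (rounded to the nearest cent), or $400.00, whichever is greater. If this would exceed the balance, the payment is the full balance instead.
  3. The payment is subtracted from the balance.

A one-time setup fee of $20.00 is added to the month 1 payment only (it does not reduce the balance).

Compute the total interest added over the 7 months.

Month 1: $10,527.78 +$273.72 interest = $10,801.50; pay $2,160.30 (+ $20.00 fee) → $8,641.20
Month 2: $8,641.20 +$273.72 interest = $8,914.92; pay $1,782.98 → $7,131.94
Month 3: $7,131.94 +$273.72 interest = $7,405.66; pay $1,481.13 → $5,924.53
Month 4: $5,924.53 +$273.72 interest = $6,198.25; pay $1,239.65 → $4,958.60
Month 5: $4,958.60 +$273.72 interest = $5,232.32; pay $1,046.46 → $4,185.86
Month 6: $4,185.86 +$273.72 interest = $4,459.58; pay $891.92 → $3,567.66
Month 7: $3,567.66 +$273.72 interest = $3,841.38; pay $768.28 → $3,073.10
Total interest: $273.72 + $273.72 + $273.72 + $273.72 + $273.72 + $273.72 + $273.72 = $1,916.04

$1,916.04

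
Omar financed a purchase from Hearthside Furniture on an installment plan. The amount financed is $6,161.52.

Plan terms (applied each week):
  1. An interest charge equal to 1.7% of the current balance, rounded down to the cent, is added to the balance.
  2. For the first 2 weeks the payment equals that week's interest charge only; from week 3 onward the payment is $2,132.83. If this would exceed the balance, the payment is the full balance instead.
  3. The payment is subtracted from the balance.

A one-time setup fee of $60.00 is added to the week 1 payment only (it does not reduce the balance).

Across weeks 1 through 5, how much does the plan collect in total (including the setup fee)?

$6,641.20

Week 1: $6,161.52 +$104.74 interest = $6,266.26; pay $104.74 (+ $60.00 fee) → $6,161.52
Week 2: $6,161.52 +$104.74 interest = $6,266.26; pay $104.74 → $6,161.52
Week 3: $6,161.52 +$104.74 interest = $6,266.26; pay $2,132.83 → $4,133.43
Week 4: $4,133.43 +$70.26 interest = $4,203.69; pay $2,132.83 → $2,070.86
Week 5: $2,070.86 +$35.20 interest = $2,106.06; pay $2,106.06 → $0.00
Total paid: $6,641.20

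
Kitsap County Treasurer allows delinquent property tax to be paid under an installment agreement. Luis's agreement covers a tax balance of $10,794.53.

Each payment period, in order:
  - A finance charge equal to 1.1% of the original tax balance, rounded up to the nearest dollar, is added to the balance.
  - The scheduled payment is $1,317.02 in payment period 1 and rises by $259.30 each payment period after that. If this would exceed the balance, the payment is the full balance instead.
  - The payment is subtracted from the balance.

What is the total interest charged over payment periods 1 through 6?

$714.00

# | Opening | Interest | Payment | End bal
1 | $10,794.53 | $119.00 | $1,317.02 | $9,596.51
2 | $9,596.51 | $119.00 | $1,576.32 | $8,139.19
3 | $8,139.19 | $119.00 | $1,835.62 | $6,422.57
4 | $6,422.57 | $119.00 | $2,094.92 | $4,446.65
5 | $4,446.65 | $119.00 | $2,354.22 | $2,211.43
6 | $2,211.43 | $119.00 | $2,330.43 | $0.00
Total interest: $119.00 + $119.00 + $119.00 + $119.00 + $119.00 + $119.00 = $714.00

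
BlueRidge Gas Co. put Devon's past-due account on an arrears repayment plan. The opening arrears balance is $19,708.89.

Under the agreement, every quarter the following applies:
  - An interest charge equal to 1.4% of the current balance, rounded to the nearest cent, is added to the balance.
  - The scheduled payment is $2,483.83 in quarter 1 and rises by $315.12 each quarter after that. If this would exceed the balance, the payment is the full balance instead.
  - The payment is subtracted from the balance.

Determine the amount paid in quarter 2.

Quarter 1: $19,708.89 +$275.92 interest = $19,984.81; pay $2,483.83 → $17,500.98
Quarter 2: $17,500.98 +$245.01 interest = $17,745.99; pay $2,798.95 → $14,947.04

$2,798.95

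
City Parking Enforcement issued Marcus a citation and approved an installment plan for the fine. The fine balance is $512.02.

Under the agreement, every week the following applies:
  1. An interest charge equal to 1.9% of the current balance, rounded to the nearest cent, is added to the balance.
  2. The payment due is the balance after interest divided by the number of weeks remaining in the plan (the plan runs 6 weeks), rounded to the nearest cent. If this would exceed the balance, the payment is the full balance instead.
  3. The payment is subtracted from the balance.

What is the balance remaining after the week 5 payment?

$93.76

# | Opening | Interest | Payment | End bal
1 | $512.02 | $9.73 | $86.96 | $434.79
2 | $434.79 | $8.26 | $88.61 | $354.44
3 | $354.44 | $6.73 | $90.29 | $270.88
4 | $270.88 | $5.15 | $92.01 | $184.02
5 | $184.02 | $3.50 | $93.76 | $93.76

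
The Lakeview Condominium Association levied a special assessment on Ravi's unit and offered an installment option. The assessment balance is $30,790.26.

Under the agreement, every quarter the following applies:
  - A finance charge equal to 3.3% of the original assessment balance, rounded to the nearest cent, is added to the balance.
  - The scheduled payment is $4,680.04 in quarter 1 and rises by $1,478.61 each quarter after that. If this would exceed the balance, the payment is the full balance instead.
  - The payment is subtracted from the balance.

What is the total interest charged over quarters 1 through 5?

$5,080.40

Quarter 1: $30,790.26 +$1,016.08 interest = $31,806.34; pay $4,680.04 → $27,126.30
Quarter 2: $27,126.30 +$1,016.08 interest = $28,142.38; pay $6,158.65 → $21,983.73
Quarter 3: $21,983.73 +$1,016.08 interest = $22,999.81; pay $7,637.26 → $15,362.55
Quarter 4: $15,362.55 +$1,016.08 interest = $16,378.63; pay $9,115.87 → $7,262.76
Quarter 5: $7,262.76 +$1,016.08 interest = $8,278.84; pay $8,278.84 → $0.00
Total interest: $1,016.08 + $1,016.08 + $1,016.08 + $1,016.08 + $1,016.08 = $5,080.40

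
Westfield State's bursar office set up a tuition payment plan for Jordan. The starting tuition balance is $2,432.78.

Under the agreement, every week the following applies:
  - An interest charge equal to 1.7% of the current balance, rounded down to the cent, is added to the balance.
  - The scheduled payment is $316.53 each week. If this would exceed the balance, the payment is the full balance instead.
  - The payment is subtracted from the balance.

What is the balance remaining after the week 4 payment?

$1,303.68

# | Opening | Interest | Payment | End bal
1 | $2,432.78 | $41.35 | $316.53 | $2,157.60
2 | $2,157.60 | $36.67 | $316.53 | $1,877.74
3 | $1,877.74 | $31.92 | $316.53 | $1,593.13
4 | $1,593.13 | $27.08 | $316.53 | $1,303.68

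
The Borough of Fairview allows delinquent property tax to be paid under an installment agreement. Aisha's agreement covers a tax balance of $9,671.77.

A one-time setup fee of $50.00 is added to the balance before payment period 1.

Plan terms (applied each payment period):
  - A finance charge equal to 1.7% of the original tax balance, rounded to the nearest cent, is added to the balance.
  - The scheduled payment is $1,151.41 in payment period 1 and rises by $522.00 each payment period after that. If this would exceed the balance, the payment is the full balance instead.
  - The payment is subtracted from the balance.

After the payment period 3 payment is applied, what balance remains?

$5,194.80

Payment period 1: opening $9,721.77; interest $164.42 → $9,886.19; payment $1,151.41; balance $8,734.78
Payment period 2: opening $8,734.78; interest $164.42 → $8,899.20; payment $1,673.41; balance $7,225.79
Payment period 3: opening $7,225.79; interest $164.42 → $7,390.21; payment $2,195.41; balance $5,194.80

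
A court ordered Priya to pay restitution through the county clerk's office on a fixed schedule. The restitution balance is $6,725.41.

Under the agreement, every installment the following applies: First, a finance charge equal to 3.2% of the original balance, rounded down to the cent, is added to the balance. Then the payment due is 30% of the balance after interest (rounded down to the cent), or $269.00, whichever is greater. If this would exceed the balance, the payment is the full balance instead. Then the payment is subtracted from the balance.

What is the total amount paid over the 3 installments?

$4,734.30

# | Opening | Interest | Payment | End bal
1 | $6,725.41 | $215.21 | $2,082.18 | $4,858.44
2 | $4,858.44 | $215.21 | $1,522.09 | $3,551.56
3 | $3,551.56 | $215.21 | $1,130.03 | $2,636.74
Total paid: $4,734.30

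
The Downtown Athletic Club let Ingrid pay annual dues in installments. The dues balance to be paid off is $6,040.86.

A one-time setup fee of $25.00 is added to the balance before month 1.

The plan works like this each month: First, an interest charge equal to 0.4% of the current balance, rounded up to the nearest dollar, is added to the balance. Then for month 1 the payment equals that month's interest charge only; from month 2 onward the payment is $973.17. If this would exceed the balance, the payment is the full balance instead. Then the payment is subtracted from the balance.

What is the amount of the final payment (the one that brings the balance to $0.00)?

$319.84

# | Opening | Interest | Payment | End bal
1 | $6,065.86 | $25.00 | $25.00 | $6,065.86
2 | $6,065.86 | $25.00 | $973.17 | $5,117.69
3 | $5,117.69 | $21.00 | $973.17 | $4,165.52
4 | $4,165.52 | $17.00 | $973.17 | $3,209.35
5 | $3,209.35 | $13.00 | $973.17 | $2,249.18
6 | $2,249.18 | $9.00 | $973.17 | $1,285.01
7 | $1,285.01 | $6.00 | $973.17 | $317.84
8 | $317.84 | $2.00 | $319.84 | $0.00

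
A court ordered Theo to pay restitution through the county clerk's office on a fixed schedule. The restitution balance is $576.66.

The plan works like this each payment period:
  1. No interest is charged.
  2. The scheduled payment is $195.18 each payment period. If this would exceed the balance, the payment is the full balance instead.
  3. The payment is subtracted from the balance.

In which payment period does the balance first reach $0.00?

Payment period 1: opening $576.66; payment $195.18; balance $381.48
Payment period 2: opening $381.48; payment $195.18; balance $186.30
Payment period 3: opening $186.30; payment $186.30; balance $0.00
Balance reaches $0.00 in payment period 3.

3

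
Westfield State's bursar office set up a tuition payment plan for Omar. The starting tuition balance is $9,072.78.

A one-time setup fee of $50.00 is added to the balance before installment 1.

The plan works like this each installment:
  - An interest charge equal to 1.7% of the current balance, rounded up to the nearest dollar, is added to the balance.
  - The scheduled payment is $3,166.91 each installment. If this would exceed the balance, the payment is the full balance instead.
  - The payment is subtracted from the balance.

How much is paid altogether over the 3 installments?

# | Opening | Interest | Payment | End bal
1 | $9,122.78 | $156.00 | $3,166.91 | $6,111.87
2 | $6,111.87 | $104.00 | $3,166.91 | $3,048.96
3 | $3,048.96 | $52.00 | $3,100.96 | $0.00
Total paid: $9,434.78

$9,434.78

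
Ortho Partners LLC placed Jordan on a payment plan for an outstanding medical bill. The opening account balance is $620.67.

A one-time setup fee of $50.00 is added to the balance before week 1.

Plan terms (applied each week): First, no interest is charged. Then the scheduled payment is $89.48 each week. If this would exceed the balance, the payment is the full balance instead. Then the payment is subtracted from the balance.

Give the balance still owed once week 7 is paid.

# | Opening | Payment | End bal
1 | $670.67 | $89.48 | $581.19
2 | $581.19 | $89.48 | $491.71
3 | $491.71 | $89.48 | $402.23
4 | $402.23 | $89.48 | $312.75
5 | $312.75 | $89.48 | $223.27
6 | $223.27 | $89.48 | $133.79
7 | $133.79 | $89.48 | $44.31

$44.31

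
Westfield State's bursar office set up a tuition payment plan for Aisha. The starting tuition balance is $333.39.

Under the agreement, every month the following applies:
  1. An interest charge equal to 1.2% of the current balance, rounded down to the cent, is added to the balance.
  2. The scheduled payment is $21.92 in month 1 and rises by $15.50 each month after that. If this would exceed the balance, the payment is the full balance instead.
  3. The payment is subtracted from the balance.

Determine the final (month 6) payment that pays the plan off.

$85.73

# | Opening | Interest | Payment | End bal
1 | $333.39 | $4.00 | $21.92 | $315.47
2 | $315.47 | $3.78 | $37.42 | $281.83
3 | $281.83 | $3.38 | $52.92 | $232.29
4 | $232.29 | $2.78 | $68.42 | $166.65
5 | $166.65 | $1.99 | $83.92 | $84.72
6 | $84.72 | $1.01 | $85.73 | $0.00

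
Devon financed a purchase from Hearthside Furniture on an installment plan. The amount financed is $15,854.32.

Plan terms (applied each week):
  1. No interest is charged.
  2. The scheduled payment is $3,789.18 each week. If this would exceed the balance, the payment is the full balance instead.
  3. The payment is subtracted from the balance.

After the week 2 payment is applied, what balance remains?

$8,275.96

# | Opening | Payment | End bal
1 | $15,854.32 | $3,789.18 | $12,065.14
2 | $12,065.14 | $3,789.18 | $8,275.96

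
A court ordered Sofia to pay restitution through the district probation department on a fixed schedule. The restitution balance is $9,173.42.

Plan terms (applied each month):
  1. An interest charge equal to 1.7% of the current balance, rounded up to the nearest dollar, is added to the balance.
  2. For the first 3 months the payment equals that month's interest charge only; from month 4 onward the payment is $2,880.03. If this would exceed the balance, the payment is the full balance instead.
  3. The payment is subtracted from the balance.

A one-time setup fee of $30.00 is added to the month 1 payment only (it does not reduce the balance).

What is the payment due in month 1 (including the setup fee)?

$186.00

Month 1: opening $9,173.42; interest $156.00 → $9,329.42; payment $156.00 (+ $30.00 fee); balance $9,173.42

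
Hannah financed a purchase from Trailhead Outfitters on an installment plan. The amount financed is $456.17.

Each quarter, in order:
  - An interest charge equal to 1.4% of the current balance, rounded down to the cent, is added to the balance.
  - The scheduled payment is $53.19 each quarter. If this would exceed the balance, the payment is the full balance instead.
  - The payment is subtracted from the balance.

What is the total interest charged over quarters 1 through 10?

$33.19

Quarter 1: opening $456.17; interest $6.38 → $462.55; payment $53.19; balance $409.36
Quarter 2: opening $409.36; interest $5.73 → $415.09; payment $53.19; balance $361.90
Quarter 3: opening $361.90; interest $5.06 → $366.96; payment $53.19; balance $313.77
Quarter 4: opening $313.77; interest $4.39 → $318.16; payment $53.19; balance $264.97
Quarter 5: opening $264.97; interest $3.70 → $268.67; payment $53.19; balance $215.48
Quarter 6: opening $215.48; interest $3.01 → $218.49; payment $53.19; balance $165.30
Quarter 7: opening $165.30; interest $2.31 → $167.61; payment $53.19; balance $114.42
Quarter 8: opening $114.42; interest $1.60 → $116.02; payment $53.19; balance $62.83
Quarter 9: opening $62.83; interest $0.87 → $63.70; payment $53.19; balance $10.51
Quarter 10: opening $10.51; interest $0.14 → $10.65; payment $10.65; balance $0.00
Total interest: $6.38 + $5.73 + $5.06 + $4.39 + $3.70 + $3.01 + $2.31 + $1.60 + $0.87 + $0.14 = $33.19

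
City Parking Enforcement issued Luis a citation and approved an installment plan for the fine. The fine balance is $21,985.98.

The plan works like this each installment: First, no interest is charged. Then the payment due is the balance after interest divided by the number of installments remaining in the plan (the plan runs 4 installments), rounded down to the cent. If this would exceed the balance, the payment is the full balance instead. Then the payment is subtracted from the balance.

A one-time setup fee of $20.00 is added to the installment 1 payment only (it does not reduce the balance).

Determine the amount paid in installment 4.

$5,496.50

Installment 1: $21,985.98 − $5,496.49 (+ $20.00 fee) → $16,489.49
Installment 2: $16,489.49 − $5,496.49 → $10,993.00
Installment 3: $10,993.00 − $5,496.50 → $5,496.50
Installment 4: $5,496.50 − $5,496.50 → $0.00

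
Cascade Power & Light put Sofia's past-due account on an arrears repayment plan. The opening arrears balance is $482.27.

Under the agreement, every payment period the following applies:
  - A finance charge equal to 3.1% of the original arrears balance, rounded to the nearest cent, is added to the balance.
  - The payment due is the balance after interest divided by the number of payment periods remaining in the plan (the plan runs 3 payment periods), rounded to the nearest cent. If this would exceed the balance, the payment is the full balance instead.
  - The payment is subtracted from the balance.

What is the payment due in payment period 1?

$165.74

Payment period 1: opening $482.27; interest $14.95 → $497.22; payment $165.74; balance $331.48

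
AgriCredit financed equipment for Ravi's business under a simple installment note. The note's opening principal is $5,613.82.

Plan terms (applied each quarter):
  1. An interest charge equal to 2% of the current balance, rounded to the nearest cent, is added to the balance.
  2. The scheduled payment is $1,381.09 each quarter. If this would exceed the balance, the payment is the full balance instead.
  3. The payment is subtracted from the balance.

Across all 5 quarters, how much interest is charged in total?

Quarter 1: opening $5,613.82; interest $112.28 → $5,726.10; payment $1,381.09; balance $4,345.01
Quarter 2: opening $4,345.01; interest $86.90 → $4,431.91; payment $1,381.09; balance $3,050.82
Quarter 3: opening $3,050.82; interest $61.02 → $3,111.84; payment $1,381.09; balance $1,730.75
Quarter 4: opening $1,730.75; interest $34.62 → $1,765.37; payment $1,381.09; balance $384.28
Quarter 5: opening $384.28; interest $7.69 → $391.97; payment $391.97; balance $0.00
Total interest: $112.28 + $86.90 + $61.02 + $34.62 + $7.69 = $302.51

$302.51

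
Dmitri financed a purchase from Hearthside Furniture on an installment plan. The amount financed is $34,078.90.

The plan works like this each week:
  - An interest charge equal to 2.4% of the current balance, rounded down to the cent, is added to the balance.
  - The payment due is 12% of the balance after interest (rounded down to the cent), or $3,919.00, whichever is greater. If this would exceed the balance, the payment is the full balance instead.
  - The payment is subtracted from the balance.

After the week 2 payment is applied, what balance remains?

Week 1: opening $34,078.90; interest $817.89 → $34,896.79; payment $4,187.61; balance $30,709.18
Week 2: opening $30,709.18; interest $737.02 → $31,446.20; payment $3,919.00; balance $27,527.20

$27,527.20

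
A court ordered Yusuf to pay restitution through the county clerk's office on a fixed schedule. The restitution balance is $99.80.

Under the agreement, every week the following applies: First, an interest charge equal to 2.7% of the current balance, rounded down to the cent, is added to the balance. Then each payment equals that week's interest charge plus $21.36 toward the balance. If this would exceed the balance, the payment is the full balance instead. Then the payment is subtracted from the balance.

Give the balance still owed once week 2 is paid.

$57.08

Week 1: opening $99.80; interest $2.69 → $102.49; payment $24.05; balance $78.44
Week 2: opening $78.44; interest $2.11 → $80.55; payment $23.47; balance $57.08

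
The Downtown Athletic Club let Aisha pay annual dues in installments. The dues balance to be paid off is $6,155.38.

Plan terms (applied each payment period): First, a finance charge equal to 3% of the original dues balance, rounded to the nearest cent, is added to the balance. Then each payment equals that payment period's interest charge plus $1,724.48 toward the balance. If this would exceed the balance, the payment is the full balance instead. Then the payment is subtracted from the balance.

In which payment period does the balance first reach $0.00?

4

# | Opening | Interest | Payment | End bal
1 | $6,155.38 | $184.66 | $1,909.14 | $4,430.90
2 | $4,430.90 | $184.66 | $1,909.14 | $2,706.42
3 | $2,706.42 | $184.66 | $1,909.14 | $981.94
4 | $981.94 | $184.66 | $1,166.60 | $0.00
Balance reaches $0.00 in payment period 4.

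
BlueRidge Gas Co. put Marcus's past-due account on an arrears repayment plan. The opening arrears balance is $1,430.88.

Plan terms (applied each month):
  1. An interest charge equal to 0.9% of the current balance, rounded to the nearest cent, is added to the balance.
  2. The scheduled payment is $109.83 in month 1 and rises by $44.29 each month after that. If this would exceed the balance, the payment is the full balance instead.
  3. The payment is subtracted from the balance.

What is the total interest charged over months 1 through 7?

Month 1: $1,430.88 +$12.88 interest = $1,443.76; pay $109.83 → $1,333.93
Month 2: $1,333.93 +$12.01 interest = $1,345.94; pay $154.12 → $1,191.82
Month 3: $1,191.82 +$10.73 interest = $1,202.55; pay $198.41 → $1,004.14
Month 4: $1,004.14 +$9.04 interest = $1,013.18; pay $242.70 → $770.48
Month 5: $770.48 +$6.93 interest = $777.41; pay $286.99 → $490.42
Month 6: $490.42 +$4.41 interest = $494.83; pay $331.28 → $163.55
Month 7: $163.55 +$1.47 interest = $165.02; pay $165.02 → $0.00
Total interest: $12.88 + $12.01 + $10.73 + $9.04 + $6.93 + $4.41 + $1.47 = $57.47

$57.47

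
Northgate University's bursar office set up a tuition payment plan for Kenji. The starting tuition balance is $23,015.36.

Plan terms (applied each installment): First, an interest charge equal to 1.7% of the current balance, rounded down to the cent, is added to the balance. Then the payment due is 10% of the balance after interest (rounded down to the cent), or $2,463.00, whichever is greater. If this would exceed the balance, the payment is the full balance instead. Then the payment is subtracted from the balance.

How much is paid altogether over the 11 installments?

# | Opening | Interest | Payment | End bal
1 | $23,015.36 | $391.26 | $2,463.00 | $20,943.62
2 | $20,943.62 | $356.04 | $2,463.00 | $18,836.66
3 | $18,836.66 | $320.22 | $2,463.00 | $16,693.88
4 | $16,693.88 | $283.79 | $2,463.00 | $14,514.67
5 | $14,514.67 | $246.74 | $2,463.00 | $12,298.41
6 | $12,298.41 | $209.07 | $2,463.00 | $10,044.48
7 | $10,044.48 | $170.75 | $2,463.00 | $7,752.23
8 | $7,752.23 | $131.78 | $2,463.00 | $5,421.01
9 | $5,421.01 | $92.15 | $2,463.00 | $3,050.16
10 | $3,050.16 | $51.85 | $2,463.00 | $639.01
11 | $639.01 | $10.86 | $649.87 | $0.00
Total paid: $25,279.87

$25,279.87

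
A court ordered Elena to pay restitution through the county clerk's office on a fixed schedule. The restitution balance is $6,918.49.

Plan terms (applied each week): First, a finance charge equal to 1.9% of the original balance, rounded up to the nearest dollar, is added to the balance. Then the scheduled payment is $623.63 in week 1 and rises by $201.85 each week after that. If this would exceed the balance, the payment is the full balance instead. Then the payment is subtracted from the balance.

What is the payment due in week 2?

$825.48

Week 1: opening $6,918.49; interest $132.00 → $7,050.49; payment $623.63; balance $6,426.86
Week 2: opening $6,426.86; interest $132.00 → $6,558.86; payment $825.48; balance $5,733.38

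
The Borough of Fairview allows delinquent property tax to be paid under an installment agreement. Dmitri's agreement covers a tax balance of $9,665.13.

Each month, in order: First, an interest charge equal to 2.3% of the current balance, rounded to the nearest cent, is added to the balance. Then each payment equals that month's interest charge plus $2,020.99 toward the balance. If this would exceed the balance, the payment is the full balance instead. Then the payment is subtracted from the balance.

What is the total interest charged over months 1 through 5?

$646.67

Month 1: $9,665.13 +$222.30 interest = $9,887.43; pay $2,243.29 → $7,644.14
Month 2: $7,644.14 +$175.82 interest = $7,819.96; pay $2,196.81 → $5,623.15
Month 3: $5,623.15 +$129.33 interest = $5,752.48; pay $2,150.32 → $3,602.16
Month 4: $3,602.16 +$82.85 interest = $3,685.01; pay $2,103.84 → $1,581.17
Month 5: $1,581.17 +$36.37 interest = $1,617.54; pay $1,617.54 → $0.00
Total interest: $222.30 + $175.82 + $129.33 + $82.85 + $36.37 = $646.67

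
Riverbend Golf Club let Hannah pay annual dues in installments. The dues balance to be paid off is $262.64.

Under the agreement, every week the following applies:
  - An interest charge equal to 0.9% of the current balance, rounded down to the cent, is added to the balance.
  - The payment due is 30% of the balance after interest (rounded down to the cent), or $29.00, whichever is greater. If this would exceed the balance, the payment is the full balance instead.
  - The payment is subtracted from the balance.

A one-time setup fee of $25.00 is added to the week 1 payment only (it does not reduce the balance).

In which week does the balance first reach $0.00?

# | Opening | Interest | Payment | Fee | End bal
1 | $262.64 | $2.36 | $79.50 | $25.00 | $185.50
2 | $185.50 | $1.66 | $56.14 | — | $131.02
3 | $131.02 | $1.17 | $39.65 | — | $92.54
4 | $92.54 | $0.83 | $29.00 | — | $64.37
5 | $64.37 | $0.57 | $29.00 | — | $35.94
6 | $35.94 | $0.32 | $29.00 | — | $7.26
7 | $7.26 | $0.06 | $7.32 | — | $0.00
Balance reaches $0.00 in week 7.

7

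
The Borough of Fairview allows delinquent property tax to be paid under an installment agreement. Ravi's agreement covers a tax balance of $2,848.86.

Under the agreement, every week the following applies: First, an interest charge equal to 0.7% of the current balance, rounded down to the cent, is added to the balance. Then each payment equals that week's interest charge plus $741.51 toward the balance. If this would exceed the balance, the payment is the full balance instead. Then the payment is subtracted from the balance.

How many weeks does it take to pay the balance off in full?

4

Week 1: opening $2,848.86; interest $19.94 → $2,868.80; payment $761.45; balance $2,107.35
Week 2: opening $2,107.35; interest $14.75 → $2,122.10; payment $756.26; balance $1,365.84
Week 3: opening $1,365.84; interest $9.56 → $1,375.40; payment $751.07; balance $624.33
Week 4: opening $624.33; interest $4.37 → $628.70; payment $628.70; balance $0.00
Balance reaches $0.00 in week 4.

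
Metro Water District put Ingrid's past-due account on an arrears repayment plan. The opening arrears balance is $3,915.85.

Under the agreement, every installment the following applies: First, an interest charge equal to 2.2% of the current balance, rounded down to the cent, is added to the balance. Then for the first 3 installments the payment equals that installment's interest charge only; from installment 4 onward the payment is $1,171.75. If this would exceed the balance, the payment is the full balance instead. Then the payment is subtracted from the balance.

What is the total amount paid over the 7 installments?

Installment 1: opening $3,915.85; interest $86.14 → $4,001.99; payment $86.14; balance $3,915.85
Installment 2: opening $3,915.85; interest $86.14 → $4,001.99; payment $86.14; balance $3,915.85
Installment 3: opening $3,915.85; interest $86.14 → $4,001.99; payment $86.14; balance $3,915.85
Installment 4: opening $3,915.85; interest $86.14 → $4,001.99; payment $1,171.75; balance $2,830.24
Installment 5: opening $2,830.24; interest $62.26 → $2,892.50; payment $1,171.75; balance $1,720.75
Installment 6: opening $1,720.75; interest $37.85 → $1,758.60; payment $1,171.75; balance $586.85
Installment 7: opening $586.85; interest $12.91 → $599.76; payment $599.76; balance $0.00
Total paid: $4,373.43

$4,373.43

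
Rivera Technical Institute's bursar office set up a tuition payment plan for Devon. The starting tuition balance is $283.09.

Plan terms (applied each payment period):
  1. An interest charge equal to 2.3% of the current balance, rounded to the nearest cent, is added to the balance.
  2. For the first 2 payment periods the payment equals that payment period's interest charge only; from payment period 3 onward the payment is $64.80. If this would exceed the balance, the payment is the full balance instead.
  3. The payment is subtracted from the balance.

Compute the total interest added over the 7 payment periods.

Payment period 1: opening $283.09; interest $6.51 → $289.60; payment $6.51; balance $283.09
Payment period 2: opening $283.09; interest $6.51 → $289.60; payment $6.51; balance $283.09
Payment period 3: opening $283.09; interest $6.51 → $289.60; payment $64.80; balance $224.80
Payment period 4: opening $224.80; interest $5.17 → $229.97; payment $64.80; balance $165.17
Payment period 5: opening $165.17; interest $3.80 → $168.97; payment $64.80; balance $104.17
Payment period 6: opening $104.17; interest $2.40 → $106.57; payment $64.80; balance $41.77
Payment period 7: opening $41.77; interest $0.96 → $42.73; payment $42.73; balance $0.00
Total interest: $6.51 + $6.51 + $6.51 + $5.17 + $3.80 + $2.40 + $0.96 = $31.86

$31.86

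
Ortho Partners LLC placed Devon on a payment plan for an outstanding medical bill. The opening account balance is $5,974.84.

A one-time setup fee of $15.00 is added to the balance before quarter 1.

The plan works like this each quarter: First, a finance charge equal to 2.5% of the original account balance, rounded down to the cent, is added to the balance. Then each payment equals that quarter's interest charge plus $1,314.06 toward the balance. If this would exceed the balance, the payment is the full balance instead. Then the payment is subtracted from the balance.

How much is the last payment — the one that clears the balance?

Quarter 1: opening $5,989.84; interest $149.37 → $6,139.21; payment $1,463.43; balance $4,675.78
Quarter 2: opening $4,675.78; interest $149.37 → $4,825.15; payment $1,463.43; balance $3,361.72
Quarter 3: opening $3,361.72; interest $149.37 → $3,511.09; payment $1,463.43; balance $2,047.66
Quarter 4: opening $2,047.66; interest $149.37 → $2,197.03; payment $1,463.43; balance $733.60
Quarter 5: opening $733.60; interest $149.37 → $882.97; payment $882.97; balance $0.00

$882.97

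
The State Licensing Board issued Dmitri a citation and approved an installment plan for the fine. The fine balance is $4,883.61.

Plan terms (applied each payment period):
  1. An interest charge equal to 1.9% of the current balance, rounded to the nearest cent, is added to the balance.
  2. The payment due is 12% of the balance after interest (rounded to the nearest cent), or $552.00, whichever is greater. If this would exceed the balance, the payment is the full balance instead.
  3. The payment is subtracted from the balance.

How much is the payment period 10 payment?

$376.81

Payment period 1: $4,883.61 +$92.79 interest = $4,976.40; pay $597.17 → $4,379.23
Payment period 2: $4,379.23 +$83.21 interest = $4,462.44; pay $552.00 → $3,910.44
Payment period 3: $3,910.44 +$74.30 interest = $3,984.74; pay $552.00 → $3,432.74
Payment period 4: $3,432.74 +$65.22 interest = $3,497.96; pay $552.00 → $2,945.96
Payment period 5: $2,945.96 +$55.97 interest = $3,001.93; pay $552.00 → $2,449.93
Payment period 6: $2,449.93 +$46.55 interest = $2,496.48; pay $552.00 → $1,944.48
Payment period 7: $1,944.48 +$36.95 interest = $1,981.43; pay $552.00 → $1,429.43
Payment period 8: $1,429.43 +$27.16 interest = $1,456.59; pay $552.00 → $904.59
Payment period 9: $904.59 +$17.19 interest = $921.78; pay $552.00 → $369.78
Payment period 10: $369.78 +$7.03 interest = $376.81; pay $376.81 → $0.00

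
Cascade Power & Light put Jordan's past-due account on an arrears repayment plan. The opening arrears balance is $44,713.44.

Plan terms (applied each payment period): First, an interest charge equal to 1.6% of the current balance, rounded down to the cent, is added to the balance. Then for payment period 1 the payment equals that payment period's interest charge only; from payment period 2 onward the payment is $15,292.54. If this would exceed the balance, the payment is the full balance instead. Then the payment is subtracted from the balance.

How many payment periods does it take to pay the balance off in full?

5

Payment period 1: opening $44,713.44; interest $715.41 → $45,428.85; payment $715.41; balance $44,713.44
Payment period 2: opening $44,713.44; interest $715.41 → $45,428.85; payment $15,292.54; balance $30,136.31
Payment period 3: opening $30,136.31; interest $482.18 → $30,618.49; payment $15,292.54; balance $15,325.95
Payment period 4: opening $15,325.95; interest $245.21 → $15,571.16; payment $15,292.54; balance $278.62
Payment period 5: opening $278.62; interest $4.45 → $283.07; payment $283.07; balance $0.00
Balance reaches $0.00 in payment period 5.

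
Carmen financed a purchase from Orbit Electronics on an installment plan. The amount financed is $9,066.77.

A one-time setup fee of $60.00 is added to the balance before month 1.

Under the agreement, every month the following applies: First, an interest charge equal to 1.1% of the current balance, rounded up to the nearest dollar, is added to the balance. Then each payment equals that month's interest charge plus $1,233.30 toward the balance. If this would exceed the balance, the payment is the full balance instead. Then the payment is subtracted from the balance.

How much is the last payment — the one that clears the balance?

Month 1: $9,126.77 +$101.00 interest = $9,227.77; pay $1,334.30 → $7,893.47
Month 2: $7,893.47 +$87.00 interest = $7,980.47; pay $1,320.30 → $6,660.17
Month 3: $6,660.17 +$74.00 interest = $6,734.17; pay $1,307.30 → $5,426.87
Month 4: $5,426.87 +$60.00 interest = $5,486.87; pay $1,293.30 → $4,193.57
Month 5: $4,193.57 +$47.00 interest = $4,240.57; pay $1,280.30 → $2,960.27
Month 6: $2,960.27 +$33.00 interest = $2,993.27; pay $1,266.30 → $1,726.97
Month 7: $1,726.97 +$19.00 interest = $1,745.97; pay $1,252.30 → $493.67
Month 8: $493.67 +$6.00 interest = $499.67; pay $499.67 → $0.00

$499.67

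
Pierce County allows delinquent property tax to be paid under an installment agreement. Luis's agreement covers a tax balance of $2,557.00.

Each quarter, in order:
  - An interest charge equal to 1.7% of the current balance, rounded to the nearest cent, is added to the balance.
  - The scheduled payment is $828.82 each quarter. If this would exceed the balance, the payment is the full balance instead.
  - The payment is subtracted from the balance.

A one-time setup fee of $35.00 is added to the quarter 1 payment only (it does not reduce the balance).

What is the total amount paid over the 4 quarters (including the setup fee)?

Quarter 1: opening $2,557.00; interest $43.47 → $2,600.47; payment $828.82 (+ $35.00 fee); balance $1,771.65
Quarter 2: opening $1,771.65; interest $30.12 → $1,801.77; payment $828.82; balance $972.95
Quarter 3: opening $972.95; interest $16.54 → $989.49; payment $828.82; balance $160.67
Quarter 4: opening $160.67; interest $2.73 → $163.40; payment $163.40; balance $0.00
Total paid: $2,684.86

$2,684.86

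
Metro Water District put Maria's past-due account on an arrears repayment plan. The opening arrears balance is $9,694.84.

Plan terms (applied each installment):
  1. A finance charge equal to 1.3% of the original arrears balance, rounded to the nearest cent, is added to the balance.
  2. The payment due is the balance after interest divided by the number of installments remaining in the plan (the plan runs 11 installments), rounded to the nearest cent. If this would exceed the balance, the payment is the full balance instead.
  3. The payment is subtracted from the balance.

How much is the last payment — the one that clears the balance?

$1,261.94

# | Opening | Interest | Payment | End bal
1 | $9,694.84 | $126.03 | $892.81 | $8,928.06
2 | $8,928.06 | $126.03 | $905.41 | $8,148.68
3 | $8,148.68 | $126.03 | $919.41 | $7,355.30
4 | $7,355.30 | $126.03 | $935.17 | $6,546.16
5 | $6,546.16 | $126.03 | $953.17 | $5,719.02
6 | $5,719.02 | $126.03 | $974.18 | $4,870.87
7 | $4,870.87 | $126.03 | $999.38 | $3,997.52
8 | $3,997.52 | $126.03 | $1,030.89 | $3,092.66
9 | $3,092.66 | $126.03 | $1,072.90 | $2,145.79
10 | $2,145.79 | $126.03 | $1,135.91 | $1,135.91
11 | $1,135.91 | $126.03 | $1,261.94 | $0.00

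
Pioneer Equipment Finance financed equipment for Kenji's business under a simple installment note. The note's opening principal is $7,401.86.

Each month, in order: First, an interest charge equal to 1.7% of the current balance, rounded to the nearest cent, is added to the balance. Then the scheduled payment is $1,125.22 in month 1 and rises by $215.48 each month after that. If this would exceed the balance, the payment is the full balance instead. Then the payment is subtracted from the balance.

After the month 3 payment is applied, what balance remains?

# | Opening | Interest | Payment | End bal
1 | $7,401.86 | $125.83 | $1,125.22 | $6,402.47
2 | $6,402.47 | $108.84 | $1,340.70 | $5,170.61
3 | $5,170.61 | $87.90 | $1,556.18 | $3,702.33

$3,702.33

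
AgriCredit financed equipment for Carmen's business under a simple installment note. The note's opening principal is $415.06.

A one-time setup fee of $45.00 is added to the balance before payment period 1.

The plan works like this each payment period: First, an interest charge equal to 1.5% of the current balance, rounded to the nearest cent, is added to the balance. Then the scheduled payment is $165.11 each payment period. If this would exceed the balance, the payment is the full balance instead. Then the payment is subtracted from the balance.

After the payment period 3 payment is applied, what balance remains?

$0.00

# | Opening | Interest | Payment | End bal
1 | $460.06 | $6.90 | $165.11 | $301.85
2 | $301.85 | $4.53 | $165.11 | $141.27
3 | $141.27 | $2.12 | $143.39 | $0.00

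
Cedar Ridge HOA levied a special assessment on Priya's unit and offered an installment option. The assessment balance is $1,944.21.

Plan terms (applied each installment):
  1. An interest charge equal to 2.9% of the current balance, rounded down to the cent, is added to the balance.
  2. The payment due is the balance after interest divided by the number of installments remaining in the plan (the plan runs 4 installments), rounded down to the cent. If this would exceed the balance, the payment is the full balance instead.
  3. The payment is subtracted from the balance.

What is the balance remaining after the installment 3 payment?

$529.58

Installment 1: $1,944.21 +$56.38 interest = $2,000.59; pay $500.14 → $1,500.45
Installment 2: $1,500.45 +$43.51 interest = $1,543.96; pay $514.65 → $1,029.31
Installment 3: $1,029.31 +$29.84 interest = $1,059.15; pay $529.57 → $529.58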